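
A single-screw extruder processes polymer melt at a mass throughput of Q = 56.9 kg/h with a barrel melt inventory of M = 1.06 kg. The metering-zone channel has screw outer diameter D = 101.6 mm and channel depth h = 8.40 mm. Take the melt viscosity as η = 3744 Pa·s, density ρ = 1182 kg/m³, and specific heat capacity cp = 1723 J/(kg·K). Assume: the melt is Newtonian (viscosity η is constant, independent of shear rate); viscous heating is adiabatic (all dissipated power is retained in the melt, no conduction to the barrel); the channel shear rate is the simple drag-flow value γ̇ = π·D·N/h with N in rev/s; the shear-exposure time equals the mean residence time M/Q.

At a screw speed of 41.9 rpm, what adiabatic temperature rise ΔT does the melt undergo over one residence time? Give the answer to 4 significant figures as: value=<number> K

Convert throughput: Q = 56.9 kg/h = 56.9/3600 = 0.0158056 kg/s
t_res = M / Q_s = 1.06 / 0.0158056 = 67.065 s
Geometry in metres: D = 101.6 mm → 0.1016 m, h = 8.40 mm → 0.0084 m; screw speed N = 41.9 rpm = 0.698333 rev/s
Shear rate: γ̇ = πDN/h = π·0.1016·0.698333/0.0084 = 26.5355 s⁻¹
ΔT = η·γ̇²·t_res / (ρ·cp) = 3744 · (26.5355)² · 67.065 / (1182 · 1723) = 86.8127 K

value=86.81 K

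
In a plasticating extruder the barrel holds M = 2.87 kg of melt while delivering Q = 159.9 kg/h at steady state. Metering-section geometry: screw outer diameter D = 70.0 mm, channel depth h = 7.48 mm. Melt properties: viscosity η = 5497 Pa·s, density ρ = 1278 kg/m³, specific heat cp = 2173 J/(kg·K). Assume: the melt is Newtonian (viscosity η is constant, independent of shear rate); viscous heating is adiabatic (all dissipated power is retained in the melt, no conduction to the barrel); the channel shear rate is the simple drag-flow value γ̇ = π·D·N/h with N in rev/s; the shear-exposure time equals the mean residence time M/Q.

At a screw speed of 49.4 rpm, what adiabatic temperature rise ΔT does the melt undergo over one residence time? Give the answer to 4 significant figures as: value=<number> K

Q_s = Q / 3600 = 159.9 / 3600 = 0.0444167 kg/s
t_res = M / Q_s = 2.87 ÷ 0.0444167 = 64.6154 s
Geometry in metres: D = 70.0 mm → 0.07 m, h = 7.48 mm → 0.00748 m; screw speed N = 49.4 rpm = 0.823333 rev/s
Shear rate: γ̇ = πDN/h = π·0.07·0.823333/0.00748 = 24.2059 s⁻¹
Adiabatic rise: ΔT = η γ̇² t_res / (ρ cp) = 5497·(24.2059)²·64.6154 / (1278·2173) = 74.9402 K

value=74.94 K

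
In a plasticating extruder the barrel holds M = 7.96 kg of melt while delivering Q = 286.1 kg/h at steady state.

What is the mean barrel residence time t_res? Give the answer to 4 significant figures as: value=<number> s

Convert throughput: Q = 286.1 kg/h = 286.1/3600 = 0.0794722 kg/s
Mean residence time: t_res = M/Q_s = 7.96 kg / 0.0794722 kg/s = 100.161 s

value=100.2 s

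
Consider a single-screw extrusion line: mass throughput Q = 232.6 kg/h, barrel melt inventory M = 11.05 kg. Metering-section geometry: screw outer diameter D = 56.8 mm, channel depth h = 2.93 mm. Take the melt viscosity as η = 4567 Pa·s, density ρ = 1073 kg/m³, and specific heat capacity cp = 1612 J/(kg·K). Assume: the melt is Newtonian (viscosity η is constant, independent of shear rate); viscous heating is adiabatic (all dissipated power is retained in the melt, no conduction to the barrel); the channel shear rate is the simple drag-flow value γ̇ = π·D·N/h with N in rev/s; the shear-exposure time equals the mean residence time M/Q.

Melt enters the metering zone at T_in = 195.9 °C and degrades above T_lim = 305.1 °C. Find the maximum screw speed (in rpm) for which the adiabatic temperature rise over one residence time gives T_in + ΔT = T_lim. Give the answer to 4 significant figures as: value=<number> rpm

value=15.32 rpm

Convert throughput: Q = 232.6 kg/h = 232.6/3600 = 0.0646111 kg/s
Mean residence time: t_res = M/Q_s = 11.05 kg / 0.0646111 kg/s = 171.023 s
Convert to metres: D = 0.0568 m, h = 0.00293 m
Allowable rise: ΔT_a = T_lim − T_in = 305.1 − 195.9 = 109.2 K
γ̇_max² = ΔT_a·ρ·cp / (η·t_res) = [109.2 × 1073 × 1612] / [4567 × 171.023] = 241.825 s⁻²
γ̇_max = √241.825 = 15.5507 s⁻¹
Solve γ̇ = πDN/h for N: N_max = γ̇_max·h/(π·D) = 15.5507 × 0.00293 / (π × 0.0568) = 0.255341 rev/s = 15.3204 rpm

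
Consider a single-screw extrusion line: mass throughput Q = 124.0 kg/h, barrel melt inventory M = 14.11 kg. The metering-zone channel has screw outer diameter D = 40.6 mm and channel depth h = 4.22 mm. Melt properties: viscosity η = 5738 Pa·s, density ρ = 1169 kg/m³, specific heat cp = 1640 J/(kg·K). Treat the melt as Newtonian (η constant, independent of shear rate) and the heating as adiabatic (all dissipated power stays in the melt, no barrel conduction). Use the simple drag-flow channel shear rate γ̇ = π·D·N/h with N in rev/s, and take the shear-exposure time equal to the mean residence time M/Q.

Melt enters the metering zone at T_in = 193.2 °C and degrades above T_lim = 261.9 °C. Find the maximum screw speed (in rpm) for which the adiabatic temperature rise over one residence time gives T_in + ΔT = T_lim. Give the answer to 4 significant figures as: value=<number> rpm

value=14.86 rpm

Q_s = Q / 3600 = 124.0 / 3600 = 0.0344444 kg/s
Mean residence time: t_res = M/Q_s = 14.11 kg / 0.0344444 kg/s = 409.645 s
D = 40.6 mm = 0.0406 m;  h = 4.22 mm = 0.00422 m
ΔT_a = T_lim − T_in = 261.9 °C − 193.2 °C = 68.7 K
γ̇_max² = ΔT_a·ρ·cp / (η·t_res) = [68.7 × 1169 × 1640] / [5738 × 409.645] = 56.0334 s⁻²
Take the square root: γ̇_max = √(56.0334) = 7.48554 s⁻¹
Solve γ̇ = πDN/h for N: N_max = γ̇_max·h/(π·D) = 7.48554 × 0.00422 / (π × 0.0406) = 0.247662 rev/s = 14.8597 rpm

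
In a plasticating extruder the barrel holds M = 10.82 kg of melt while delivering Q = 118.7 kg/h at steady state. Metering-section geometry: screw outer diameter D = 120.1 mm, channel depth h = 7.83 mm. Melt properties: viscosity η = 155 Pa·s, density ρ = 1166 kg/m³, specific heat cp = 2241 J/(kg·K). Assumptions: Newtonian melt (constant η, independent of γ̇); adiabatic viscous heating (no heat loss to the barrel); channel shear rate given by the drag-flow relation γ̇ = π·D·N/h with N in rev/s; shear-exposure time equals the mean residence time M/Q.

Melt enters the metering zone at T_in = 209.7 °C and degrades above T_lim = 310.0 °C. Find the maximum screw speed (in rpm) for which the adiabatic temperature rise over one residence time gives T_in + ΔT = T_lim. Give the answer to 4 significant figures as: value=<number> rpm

value=89.38 rpm

Throughput in SI: Q_s = 118.7 kg/h ÷ 3600 s/h = 0.0329722 kg/s
t_res = M / Q_s = 10.82 / 0.0329722 = 328.155 s
Geometry in SI: D = 120.1 mm → 0.1201 m, h = 7.83 mm → 0.00783 m
ΔT_a = T_lim − T_in = 310.0 − 209.7 = 100.3 K
γ̇_max² = ΔT_a·ρ·cp / (η·t_res) = [100.3 × 1166 × 2241] / [155 × 328.155] = 5152.65 s⁻²
γ̇_max = √5152.65 = 71.782 s⁻¹
N_max = γ̇_max·h / (π·D) = 71.782 · 0.00783 / (π · 0.1201) = 1.48965 rev/s = 89.379 rpm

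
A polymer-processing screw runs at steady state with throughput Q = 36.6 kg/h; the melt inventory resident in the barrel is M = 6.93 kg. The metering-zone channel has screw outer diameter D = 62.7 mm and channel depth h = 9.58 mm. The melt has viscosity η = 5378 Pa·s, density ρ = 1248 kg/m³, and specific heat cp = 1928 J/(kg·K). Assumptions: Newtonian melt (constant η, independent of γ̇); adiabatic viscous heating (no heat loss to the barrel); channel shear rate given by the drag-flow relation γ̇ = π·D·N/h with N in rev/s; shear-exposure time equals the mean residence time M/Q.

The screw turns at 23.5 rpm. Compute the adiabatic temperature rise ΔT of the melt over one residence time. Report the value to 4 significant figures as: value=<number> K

Throughput in SI: Q_s = 36.6 kg/h ÷ 3600 s/h = 0.0101667 kg/s
t_res = M / Q_s = 6.93 / 0.0101667 = 681.639 s
D = 62.7 mm = 0.0627 m;  h = 9.58 mm = 0.00958 m;  N = 23.5 rpm / 60 = 0.391667 rev/s
Shear rate: γ̇ = πDN/h = π·0.0627·0.391667/0.00958 = 8.0532 s⁻¹
ΔT = η·γ̇²·t_res / (ρ·cp) = 5378 · (8.0532)² · 681.639 / (1248 · 1928) = 98.8077 K

value=98.81 K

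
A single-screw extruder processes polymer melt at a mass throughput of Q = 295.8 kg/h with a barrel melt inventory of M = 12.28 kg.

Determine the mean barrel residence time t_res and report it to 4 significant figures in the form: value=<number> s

Q_s = Q / 3600 = 295.8 / 3600 = 0.0821667 kg/s
t_res = M / Q_s = 12.28 ÷ 0.0821667 = 149.452 s

value=149.5 s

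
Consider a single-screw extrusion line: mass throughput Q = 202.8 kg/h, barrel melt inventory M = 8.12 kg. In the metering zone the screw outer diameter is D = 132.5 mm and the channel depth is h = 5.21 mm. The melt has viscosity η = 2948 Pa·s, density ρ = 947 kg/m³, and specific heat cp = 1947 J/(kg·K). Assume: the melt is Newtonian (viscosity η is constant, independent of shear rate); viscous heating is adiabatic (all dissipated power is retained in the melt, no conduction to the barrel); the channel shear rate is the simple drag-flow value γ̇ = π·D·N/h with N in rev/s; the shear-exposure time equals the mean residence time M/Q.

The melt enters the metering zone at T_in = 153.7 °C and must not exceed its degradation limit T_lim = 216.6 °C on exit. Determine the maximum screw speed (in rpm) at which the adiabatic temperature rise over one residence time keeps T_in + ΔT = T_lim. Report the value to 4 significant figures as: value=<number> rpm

value=12.41 rpm

Throughput in SI: Q_s = 202.8 kg/h ÷ 3600 s/h = 0.0563333 kg/s
t_res = M / Q_s = 8.12 ÷ 0.0563333 = 144.142 s
Convert to metres: D = 0.1325 m, h = 0.00521 m
ΔT_a = T_lim − T_in = 216.6 °C − 153.7 °C = 62.9 K
Invert ΔT = ηγ̇²t_res/(ρcp) for γ̇: γ̇_max² = ΔT_a ρ cp / (η t_res) = 62.9·947·1947 / (2948·144.142) = 272.928 s⁻²
Take the square root: γ̇_max = √(272.928) = 16.5205 s⁻¹
N_max = γ̇_max·h / (π·D) = 16.5205 · 0.00521 / (π · 0.1325) = 0.206774 rev/s = 12.4064 rpm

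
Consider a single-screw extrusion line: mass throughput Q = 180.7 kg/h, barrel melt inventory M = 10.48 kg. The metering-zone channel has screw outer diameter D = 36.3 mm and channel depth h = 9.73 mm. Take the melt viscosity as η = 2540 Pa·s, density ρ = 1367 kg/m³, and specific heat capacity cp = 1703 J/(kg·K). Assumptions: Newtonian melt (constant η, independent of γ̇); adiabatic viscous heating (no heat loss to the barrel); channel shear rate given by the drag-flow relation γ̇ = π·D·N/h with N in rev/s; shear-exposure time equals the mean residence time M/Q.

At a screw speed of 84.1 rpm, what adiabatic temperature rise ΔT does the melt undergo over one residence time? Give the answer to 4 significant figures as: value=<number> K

value=61.48 K

Convert throughput: Q = 180.7 kg/h = 180.7/3600 = 0.0501944 kg/s
t_res = M / Q_s = 10.48 / 0.0501944 = 208.788 s
D = 36.3 mm = 0.0363 m;  h = 9.73 mm = 0.00973 m;  N = 84.1 rpm / 60 = 1.40167 rev/s
Shear rate: γ̇ = πDN/h = π·0.0363·1.40167/0.00973 = 16.4281 s⁻¹
ΔT = η·γ̇²·t_res / (ρ·cp) = 2540 · (16.4281)² · 208.788 / (1367 · 1703) = 61.4799 K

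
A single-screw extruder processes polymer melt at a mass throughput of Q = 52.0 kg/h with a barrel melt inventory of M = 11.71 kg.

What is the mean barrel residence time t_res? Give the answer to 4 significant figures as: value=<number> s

value=810.7 s

Q_s = Q / 3600 = 52.0 / 3600 = 0.0144444 kg/s
t_res = M / Q_s = 11.71 ÷ 0.0144444 = 810.692 s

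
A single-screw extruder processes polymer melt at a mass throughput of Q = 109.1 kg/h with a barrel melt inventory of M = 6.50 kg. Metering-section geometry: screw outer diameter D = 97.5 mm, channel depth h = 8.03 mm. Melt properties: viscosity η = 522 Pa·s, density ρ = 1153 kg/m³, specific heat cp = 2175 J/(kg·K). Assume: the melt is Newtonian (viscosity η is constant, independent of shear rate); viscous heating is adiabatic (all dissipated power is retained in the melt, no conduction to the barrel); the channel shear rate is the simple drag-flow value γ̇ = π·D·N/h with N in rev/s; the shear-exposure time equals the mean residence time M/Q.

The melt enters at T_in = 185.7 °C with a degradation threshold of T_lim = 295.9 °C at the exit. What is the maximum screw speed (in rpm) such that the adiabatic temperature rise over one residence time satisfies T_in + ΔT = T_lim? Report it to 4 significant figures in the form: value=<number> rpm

Convert throughput: Q = 109.1 kg/h = 109.1/3600 = 0.0303056 kg/s
Mean residence time: t_res = M/Q_s = 6.50 kg / 0.0303056 kg/s = 214.482 s
Geometry in SI: D = 97.5 mm → 0.0975 m, h = 8.03 mm → 0.00803 m
ΔT_a = T_lim − T_in = 295.9 °C − 185.7 °C = 110.2 K
γ̇_max² = ΔT_a·ρ·cp/(η·t_res) = 110.2·1153·2175/(522·214.482) = 2468.36 s⁻²
γ̇_max = sqrt(2468.36) = 49.6826 s⁻¹
Solve γ̇ = πDN/h for N: N_max = γ̇_max·h/(π·D) = 49.6826 × 0.00803 / (π × 0.0975) = 1.30246 rev/s = 78.1478 rpm

value=78.15 rpm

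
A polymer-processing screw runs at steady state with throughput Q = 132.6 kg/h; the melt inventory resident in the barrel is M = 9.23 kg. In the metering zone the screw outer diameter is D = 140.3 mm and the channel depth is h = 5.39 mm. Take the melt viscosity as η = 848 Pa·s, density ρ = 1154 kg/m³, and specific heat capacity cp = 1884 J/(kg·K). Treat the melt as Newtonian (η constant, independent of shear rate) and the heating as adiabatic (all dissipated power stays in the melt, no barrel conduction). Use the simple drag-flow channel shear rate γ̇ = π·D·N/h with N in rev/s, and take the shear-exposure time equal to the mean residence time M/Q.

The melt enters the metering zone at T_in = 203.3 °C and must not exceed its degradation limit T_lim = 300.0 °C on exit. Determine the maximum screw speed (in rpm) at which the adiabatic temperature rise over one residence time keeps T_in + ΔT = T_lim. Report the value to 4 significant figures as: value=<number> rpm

value=23.08 rpm

Throughput in SI: Q_s = 132.6 kg/h ÷ 3600 s/h = 0.0368333 kg/s
Mean residence time: t_res = M/Q_s = 9.23 kg / 0.0368333 kg/s = 250.588 s
Geometry in SI: D = 140.3 mm → 0.1403 m, h = 5.39 mm → 0.00539 m
ΔT_a = T_lim − T_in = 300.0 − 203.3 = 96.7 K
Invert ΔT = ηγ̇²t_res/(ρcp) for γ̇: γ̇_max² = ΔT_a ρ cp / (η t_res) = 96.7·1154·1884 / (848·250.588) = 989.365 s⁻²
Take the square root: γ̇_max = √(989.365) = 31.4542 s⁻¹
N_max = γ̇_max·h / (π·D) = 31.4542 · 0.00539 / (π · 0.1403) = 0.384645 rev/s = 23.0787 rpm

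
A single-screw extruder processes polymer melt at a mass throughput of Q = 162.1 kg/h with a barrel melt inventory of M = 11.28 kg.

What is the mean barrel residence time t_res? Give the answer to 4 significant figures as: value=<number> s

Q_s = Q / 3600 = 162.1 / 3600 = 0.0450278 kg/s
Mean residence time: t_res = M/Q_s = 11.28 kg / 0.0450278 kg/s = 250.512 s

value=250.5 s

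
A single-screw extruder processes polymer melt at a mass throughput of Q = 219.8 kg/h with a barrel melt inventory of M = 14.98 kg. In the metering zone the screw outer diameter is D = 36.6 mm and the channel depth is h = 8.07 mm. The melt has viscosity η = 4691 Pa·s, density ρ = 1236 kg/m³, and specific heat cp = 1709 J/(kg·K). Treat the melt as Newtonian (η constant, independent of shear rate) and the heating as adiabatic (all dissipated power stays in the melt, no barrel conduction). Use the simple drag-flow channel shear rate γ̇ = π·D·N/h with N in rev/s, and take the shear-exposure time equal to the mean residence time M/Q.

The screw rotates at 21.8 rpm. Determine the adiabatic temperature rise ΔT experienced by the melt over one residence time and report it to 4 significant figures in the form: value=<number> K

Q_s = Q / 3600 = 219.8 / 3600 = 0.0610556 kg/s
Mean residence time: t_res = M/Q_s = 14.98 kg / 0.0610556 kg/s = 245.35 s
Convert to SI: D = 0.0366 m, h = 0.00807 m, N = 21.8/60 = 0.363333 rev/s
γ̇ = π D N / h = (π)(0.0366)(0.363333) / 0.00807 = 5.17682 s⁻¹
ΔT = η·γ̇²·t_res / (ρ·cp) = 4691 · (5.17682)² · 245.35 / (1236 · 1709) = 14.6022 K

value=14.60 K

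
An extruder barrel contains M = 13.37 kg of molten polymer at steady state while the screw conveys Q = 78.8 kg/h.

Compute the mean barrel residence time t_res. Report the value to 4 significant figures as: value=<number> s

Convert throughput: Q = 78.8 kg/h = 78.8/3600 = 0.0218889 kg/s
Mean residence time: t_res = M/Q_s = 13.37 kg / 0.0218889 kg/s = 610.812 s

value=610.8 s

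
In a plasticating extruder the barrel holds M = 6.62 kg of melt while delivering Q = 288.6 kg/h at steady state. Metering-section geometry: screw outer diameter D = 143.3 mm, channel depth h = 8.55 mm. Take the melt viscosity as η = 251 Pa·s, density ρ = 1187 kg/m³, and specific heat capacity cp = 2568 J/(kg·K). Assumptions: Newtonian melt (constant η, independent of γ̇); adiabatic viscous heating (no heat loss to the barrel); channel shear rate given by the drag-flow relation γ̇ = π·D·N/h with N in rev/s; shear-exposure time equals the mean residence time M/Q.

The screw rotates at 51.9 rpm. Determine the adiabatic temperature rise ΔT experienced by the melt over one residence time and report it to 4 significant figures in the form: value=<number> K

Q_s = Q / 3600 = 288.6 / 3600 = 0.0801667 kg/s
t_res = M / Q_s = 6.62 / 0.0801667 = 82.578 s
D = 143.3 mm = 0.1433 m;  h = 8.55 mm = 0.00855 m;  N = 51.9 rpm / 60 = 0.865 rev/s
γ̇ = π D N / h = (π)(0.1433)(0.865) / 0.00855 = 45.5456 s⁻¹
ΔT = η·γ̇²·t_res/(ρ·cp) = [251 × 45.5456² × 82.578] / [1187 × 2568] = 14.1054 K

value=14.11 K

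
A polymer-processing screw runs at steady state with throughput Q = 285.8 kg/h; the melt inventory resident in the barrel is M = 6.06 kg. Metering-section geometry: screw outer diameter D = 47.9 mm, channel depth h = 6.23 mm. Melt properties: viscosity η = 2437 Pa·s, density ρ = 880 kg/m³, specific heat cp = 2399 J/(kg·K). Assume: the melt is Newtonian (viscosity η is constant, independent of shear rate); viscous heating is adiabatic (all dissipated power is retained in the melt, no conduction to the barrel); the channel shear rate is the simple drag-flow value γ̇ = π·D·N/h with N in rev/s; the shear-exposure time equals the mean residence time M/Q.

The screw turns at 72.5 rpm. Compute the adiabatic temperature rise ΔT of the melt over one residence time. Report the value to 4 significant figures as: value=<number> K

Throughput in SI: Q_s = 285.8 kg/h ÷ 3600 s/h = 0.0793889 kg/s
t_res = M / Q_s = 6.06 / 0.0793889 = 76.3331 s
Geometry in metres: D = 47.9 mm → 0.0479 m, h = 6.23 mm → 0.00623 m; screw speed N = 72.5 rpm = 1.20833 rev/s
Shear rate: γ̇ = πDN/h = π·0.0479·1.20833/0.00623 = 29.1866 s⁻¹
Adiabatic rise: ΔT = η γ̇² t_res / (ρ cp) = 2437·(29.1866)²·76.3331 / (880·2399) = 75.0626 K

value=75.06 K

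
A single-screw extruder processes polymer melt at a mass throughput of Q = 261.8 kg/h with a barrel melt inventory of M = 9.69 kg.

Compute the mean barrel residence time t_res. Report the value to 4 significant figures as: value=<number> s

Throughput in SI: Q_s = 261.8 kg/h ÷ 3600 s/h = 0.0727222 kg/s
t_res = M / Q_s = 9.69 ÷ 0.0727222 = 133.247 s

value=133.2 s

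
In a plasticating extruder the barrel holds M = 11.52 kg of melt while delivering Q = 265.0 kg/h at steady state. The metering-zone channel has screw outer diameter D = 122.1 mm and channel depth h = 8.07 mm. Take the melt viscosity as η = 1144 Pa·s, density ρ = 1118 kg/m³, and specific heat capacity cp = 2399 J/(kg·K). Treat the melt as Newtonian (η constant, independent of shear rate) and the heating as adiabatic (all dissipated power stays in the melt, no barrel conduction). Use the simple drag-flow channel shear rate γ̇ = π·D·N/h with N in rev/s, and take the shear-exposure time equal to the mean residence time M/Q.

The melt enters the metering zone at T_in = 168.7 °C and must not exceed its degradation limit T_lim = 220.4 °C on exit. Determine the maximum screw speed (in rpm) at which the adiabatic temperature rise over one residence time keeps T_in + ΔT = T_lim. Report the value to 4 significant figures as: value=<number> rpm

value=35.13 rpm

Q_s = Q / 3600 = 265.0 / 3600 = 0.0736111 kg/s
t_res = M / Q_s = 11.52 / 0.0736111 = 156.498 s
Convert to metres: D = 0.1221 m, h = 0.00807 m
Allowable rise: ΔT_a = T_lim − T_in = 220.4 − 168.7 = 51.7 K
γ̇_max² = ΔT_a·ρ·cp/(η·t_res) = 51.7·1118·2399/(1144·156.498) = 774.511 s⁻²
γ̇_max = sqrt(774.511) = 27.83 s⁻¹
Solve γ̇ = πDN/h for N: N_max = γ̇_max·h/(π·D) = 27.83 × 0.00807 / (π × 0.1221) = 0.585493 rev/s = 35.1296 rpm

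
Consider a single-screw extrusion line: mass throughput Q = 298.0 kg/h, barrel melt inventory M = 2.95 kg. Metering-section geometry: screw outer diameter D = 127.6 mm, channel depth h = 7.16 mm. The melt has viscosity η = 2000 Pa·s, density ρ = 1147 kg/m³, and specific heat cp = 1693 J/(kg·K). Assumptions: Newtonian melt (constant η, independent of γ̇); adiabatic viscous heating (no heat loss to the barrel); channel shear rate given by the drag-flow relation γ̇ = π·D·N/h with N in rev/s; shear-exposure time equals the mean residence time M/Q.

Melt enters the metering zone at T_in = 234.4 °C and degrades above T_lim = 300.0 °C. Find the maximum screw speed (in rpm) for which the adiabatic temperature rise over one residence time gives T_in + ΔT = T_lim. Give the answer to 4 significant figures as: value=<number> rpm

Q_s = Q / 3600 = 298.0 / 3600 = 0.0827778 kg/s
t_res = M / Q_s = 2.95 / 0.0827778 = 35.6376 s
Convert to metres: D = 0.1276 m, h = 0.00716 m
ΔT_a = T_lim − T_in = 300.0 − 234.4 = 65.6 K
γ̇_max² = ΔT_a·ρ·cp / (η·t_res) = [65.6 × 1147 × 1693] / [2000 × 35.6376] = 1787.25 s⁻²
γ̇_max = √1787.25 = 42.2759 s⁻¹
Solve γ̇ = πDN/h for N: N_max = γ̇_max·h/(π·D) = 42.2759 × 0.00716 / (π × 0.1276) = 0.755102 rev/s = 45.3061 rpm

value=45.31 rpm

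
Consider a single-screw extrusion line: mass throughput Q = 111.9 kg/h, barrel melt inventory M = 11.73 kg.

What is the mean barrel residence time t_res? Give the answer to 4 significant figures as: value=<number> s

Throughput in SI: Q_s = 111.9 kg/h ÷ 3600 s/h = 0.0310833 kg/s
Mean residence time: t_res = M/Q_s = 11.73 kg / 0.0310833 kg/s = 377.373 s

value=377.4 s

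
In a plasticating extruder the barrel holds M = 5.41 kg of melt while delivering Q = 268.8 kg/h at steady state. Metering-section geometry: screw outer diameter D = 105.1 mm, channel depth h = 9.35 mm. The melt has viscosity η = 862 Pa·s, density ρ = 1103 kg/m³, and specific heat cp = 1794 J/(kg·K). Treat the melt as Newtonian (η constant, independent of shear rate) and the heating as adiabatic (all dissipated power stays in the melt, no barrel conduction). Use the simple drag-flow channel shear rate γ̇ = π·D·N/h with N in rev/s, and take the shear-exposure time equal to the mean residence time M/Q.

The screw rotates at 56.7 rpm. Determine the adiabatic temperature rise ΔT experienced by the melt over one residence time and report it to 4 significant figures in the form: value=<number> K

Convert throughput: Q = 268.8 kg/h = 268.8/3600 = 0.0746667 kg/s
Mean residence time: t_res = M/Q_s = 5.41 kg / 0.0746667 kg/s = 72.4554 s
Convert to SI: D = 0.1051 m, h = 0.00935 m, N = 56.7/60 = 0.945 rev/s
γ̇ = π·D·N / h = π · 0.1051 · 0.945 / 0.00935 = 33.3713 s⁻¹
ΔT = η·γ̇²·t_res/(ρ·cp) = [862 × 33.3713² × 72.4554] / [1103 × 1794] = 35.15 K

value=35.15 K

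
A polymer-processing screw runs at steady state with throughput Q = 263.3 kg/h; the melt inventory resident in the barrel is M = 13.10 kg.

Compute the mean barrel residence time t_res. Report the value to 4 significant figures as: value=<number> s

value=179.1 s

Q_s = Q / 3600 = 263.3 / 3600 = 0.0731389 kg/s
t_res = M / Q_s = 13.10 ÷ 0.0731389 = 179.111 s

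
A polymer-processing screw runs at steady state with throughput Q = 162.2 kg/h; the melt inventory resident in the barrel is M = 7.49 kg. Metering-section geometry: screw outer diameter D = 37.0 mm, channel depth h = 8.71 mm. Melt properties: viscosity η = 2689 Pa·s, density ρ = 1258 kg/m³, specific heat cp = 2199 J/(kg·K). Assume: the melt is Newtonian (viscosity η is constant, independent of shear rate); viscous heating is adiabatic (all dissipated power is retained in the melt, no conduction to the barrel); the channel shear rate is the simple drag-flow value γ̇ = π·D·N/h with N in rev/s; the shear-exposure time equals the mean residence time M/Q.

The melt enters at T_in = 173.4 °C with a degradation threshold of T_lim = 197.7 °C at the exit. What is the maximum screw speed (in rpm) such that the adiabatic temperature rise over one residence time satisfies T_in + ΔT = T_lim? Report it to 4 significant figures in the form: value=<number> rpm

Convert throughput: Q = 162.2 kg/h = 162.2/3600 = 0.0450556 kg/s
t_res = M / Q_s = 7.49 / 0.0450556 = 166.239 s
Convert to metres: D = 0.037 m, h = 0.00871 m
ΔT_a = T_lim − T_in = 197.7 °C − 173.4 °C = 24.3 K
γ̇_max² = ΔT_a·ρ·cp/(η·t_res) = 24.3·1258·2199/(2689·166.239) = 150.379 s⁻²
γ̇_max = sqrt(150.379) = 12.2629 s⁻¹
Solve γ̇ = πDN/h for N: N_max = γ̇_max·h/(π·D) = 12.2629 × 0.00871 / (π × 0.037) = 0.918884 rev/s = 55.133 rpm

value=55.13 rpm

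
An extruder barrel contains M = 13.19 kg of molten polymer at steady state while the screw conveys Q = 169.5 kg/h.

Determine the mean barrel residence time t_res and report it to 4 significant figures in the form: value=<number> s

Convert throughput: Q = 169.5 kg/h = 169.5/3600 = 0.0470833 kg/s
Mean residence time: t_res = M/Q_s = 13.19 kg / 0.0470833 kg/s = 280.142 s

value=280.1 s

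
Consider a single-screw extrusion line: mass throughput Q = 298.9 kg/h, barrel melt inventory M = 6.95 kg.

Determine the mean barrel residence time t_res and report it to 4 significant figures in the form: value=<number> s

value=83.71 s

Q_s = Q / 3600 = 298.9 / 3600 = 0.0830278 kg/s
Mean residence time: t_res = M/Q_s = 6.95 kg / 0.0830278 kg/s = 83.7069 s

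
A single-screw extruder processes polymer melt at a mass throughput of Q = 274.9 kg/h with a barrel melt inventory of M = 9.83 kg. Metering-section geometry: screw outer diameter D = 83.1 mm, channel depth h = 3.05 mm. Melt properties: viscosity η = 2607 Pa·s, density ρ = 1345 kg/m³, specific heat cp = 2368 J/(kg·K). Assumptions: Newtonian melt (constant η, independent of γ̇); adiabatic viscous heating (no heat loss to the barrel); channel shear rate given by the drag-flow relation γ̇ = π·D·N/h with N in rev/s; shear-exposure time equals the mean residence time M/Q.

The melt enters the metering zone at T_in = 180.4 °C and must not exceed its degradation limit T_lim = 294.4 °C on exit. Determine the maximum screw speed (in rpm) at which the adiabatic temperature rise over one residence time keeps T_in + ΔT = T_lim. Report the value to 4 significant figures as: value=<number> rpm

value=23.06 rpm

Q_s = Q / 3600 = 274.9 / 3600 = 0.0763611 kg/s
t_res = M / Q_s = 9.83 ÷ 0.0763611 = 128.73 s
Geometry in SI: D = 83.1 mm → 0.0831 m, h = 3.05 mm → 0.00305 m
Allowable rise: ΔT_a = T_lim − T_in = 294.4 − 180.4 = 114 K
γ̇_max² = ΔT_a·ρ·cp / (η·t_res) = [114 × 1345 × 2368] / [2607 × 128.73] = 1081.9 s⁻²
Take the square root: γ̇_max = √(1081.9) = 32.8922 s⁻¹
N_max = γ̇_max·h / (π·D) = 32.8922 · 0.00305 / (π · 0.0831) = 0.384275 rev/s = 23.0565 rpm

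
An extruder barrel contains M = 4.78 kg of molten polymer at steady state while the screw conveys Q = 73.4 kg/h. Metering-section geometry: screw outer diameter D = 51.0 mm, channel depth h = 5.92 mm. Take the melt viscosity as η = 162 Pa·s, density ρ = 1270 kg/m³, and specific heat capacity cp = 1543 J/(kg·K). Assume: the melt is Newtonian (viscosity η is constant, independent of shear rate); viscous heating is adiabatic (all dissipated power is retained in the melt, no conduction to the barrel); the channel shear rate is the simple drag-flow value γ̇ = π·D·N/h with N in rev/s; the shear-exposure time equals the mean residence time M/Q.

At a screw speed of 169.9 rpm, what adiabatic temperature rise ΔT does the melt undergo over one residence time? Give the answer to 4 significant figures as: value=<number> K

Q_s = Q / 3600 = 73.4 / 3600 = 0.0203889 kg/s
t_res = M / Q_s = 4.78 ÷ 0.0203889 = 234.441 s
Convert to SI: D = 0.051 m, h = 0.00592 m, N = 169.9/60 = 2.83167 rev/s
Shear rate: γ̇ = πDN/h = π·0.051·2.83167/0.00592 = 76.6373 s⁻¹
Adiabatic rise: ΔT = η γ̇² t_res / (ρ cp) = 162·(76.6373)²·234.441 / (1270·1543) = 113.831 K

value=113.8 K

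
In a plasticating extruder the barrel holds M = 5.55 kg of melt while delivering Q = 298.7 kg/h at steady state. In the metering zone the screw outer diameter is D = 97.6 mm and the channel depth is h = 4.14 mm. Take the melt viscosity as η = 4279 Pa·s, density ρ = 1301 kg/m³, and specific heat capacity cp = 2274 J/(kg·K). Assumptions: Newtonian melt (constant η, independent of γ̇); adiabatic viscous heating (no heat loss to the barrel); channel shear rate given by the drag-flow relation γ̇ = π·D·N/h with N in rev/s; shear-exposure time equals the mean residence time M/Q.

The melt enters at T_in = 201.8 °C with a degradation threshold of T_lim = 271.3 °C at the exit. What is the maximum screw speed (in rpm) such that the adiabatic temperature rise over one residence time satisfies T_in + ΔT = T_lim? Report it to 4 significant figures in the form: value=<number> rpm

Q_s = Q / 3600 = 298.7 / 3600 = 0.0829722 kg/s
t_res = M / Q_s = 5.55 ÷ 0.0829722 = 66.8899 s
Geometry in SI: D = 97.6 mm → 0.0976 m, h = 4.14 mm → 0.00414 m
ΔT_a = T_lim − T_in = 271.3 °C − 201.8 °C = 69.5 K
γ̇_max² = ΔT_a·ρ·cp / (η·t_res) = [69.5 × 1301 × 2274] / [4279 × 66.8899] = 718.373 s⁻²
γ̇_max = √718.373 = 26.8025 s⁻¹
N_max = γ̇_max h / (πD) = 26.8025·0.00414/(π·0.0976) = 0.361889 rev/s → ×60 = 21.7134 rpm

value=21.71 rpm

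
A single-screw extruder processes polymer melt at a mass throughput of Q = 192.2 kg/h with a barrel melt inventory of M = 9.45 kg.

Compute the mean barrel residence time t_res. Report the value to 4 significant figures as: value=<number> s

Throughput in SI: Q_s = 192.2 kg/h ÷ 3600 s/h = 0.0533889 kg/s
t_res = M / Q_s = 9.45 ÷ 0.0533889 = 177.003 s

value=177.0 s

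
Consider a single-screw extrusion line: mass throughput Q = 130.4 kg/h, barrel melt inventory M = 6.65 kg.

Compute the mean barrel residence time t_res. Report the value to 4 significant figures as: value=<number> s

Q_s = Q / 3600 = 130.4 / 3600 = 0.0362222 kg/s
Mean residence time: t_res = M/Q_s = 6.65 kg / 0.0362222 kg/s = 183.589 s

value=183.6 s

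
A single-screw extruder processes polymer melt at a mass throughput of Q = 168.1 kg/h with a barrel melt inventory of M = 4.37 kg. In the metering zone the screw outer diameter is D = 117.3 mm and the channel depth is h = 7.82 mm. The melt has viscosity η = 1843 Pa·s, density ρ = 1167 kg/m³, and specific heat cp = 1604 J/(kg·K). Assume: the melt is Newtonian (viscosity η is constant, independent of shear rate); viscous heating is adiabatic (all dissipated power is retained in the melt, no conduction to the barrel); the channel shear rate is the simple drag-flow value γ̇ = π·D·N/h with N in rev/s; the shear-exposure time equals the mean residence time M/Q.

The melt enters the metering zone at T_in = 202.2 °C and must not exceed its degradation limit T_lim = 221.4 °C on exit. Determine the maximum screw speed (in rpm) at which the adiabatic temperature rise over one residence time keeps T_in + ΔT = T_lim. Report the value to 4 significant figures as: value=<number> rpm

Q_s = Q / 3600 = 168.1 / 3600 = 0.0466944 kg/s
t_res = M / Q_s = 4.37 / 0.0466944 = 93.5872 s
Convert to metres: D = 0.1173 m, h = 0.00782 m
ΔT_a = T_lim − T_in = 221.4 − 202.2 = 19.2 K
Invert ΔT = ηγ̇²t_res/(ρcp) for γ̇: γ̇_max² = ΔT_a ρ cp / (η t_res) = 19.2·1167·1604 / (1843·93.5872) = 208.37 s⁻²
γ̇_max = √208.37 = 14.435 s⁻¹
Solve γ̇ = πDN/h for N: N_max = γ̇_max·h/(π·D) = 14.435 × 0.00782 / (π × 0.1173) = 0.306321 rev/s = 18.3792 rpm

value=18.38 rpm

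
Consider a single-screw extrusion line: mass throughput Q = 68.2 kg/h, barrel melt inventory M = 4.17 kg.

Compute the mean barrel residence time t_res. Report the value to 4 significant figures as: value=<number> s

Convert throughput: Q = 68.2 kg/h = 68.2/3600 = 0.0189444 kg/s
Mean residence time: t_res = M/Q_s = 4.17 kg / 0.0189444 kg/s = 220.117 s

value=220.1 s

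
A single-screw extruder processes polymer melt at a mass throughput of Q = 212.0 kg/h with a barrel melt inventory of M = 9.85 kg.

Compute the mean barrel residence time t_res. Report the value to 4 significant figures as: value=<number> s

Q_s = Q / 3600 = 212.0 / 3600 = 0.0588889 kg/s
Mean residence time: t_res = M/Q_s = 9.85 kg / 0.0588889 kg/s = 167.264 s

value=167.3 s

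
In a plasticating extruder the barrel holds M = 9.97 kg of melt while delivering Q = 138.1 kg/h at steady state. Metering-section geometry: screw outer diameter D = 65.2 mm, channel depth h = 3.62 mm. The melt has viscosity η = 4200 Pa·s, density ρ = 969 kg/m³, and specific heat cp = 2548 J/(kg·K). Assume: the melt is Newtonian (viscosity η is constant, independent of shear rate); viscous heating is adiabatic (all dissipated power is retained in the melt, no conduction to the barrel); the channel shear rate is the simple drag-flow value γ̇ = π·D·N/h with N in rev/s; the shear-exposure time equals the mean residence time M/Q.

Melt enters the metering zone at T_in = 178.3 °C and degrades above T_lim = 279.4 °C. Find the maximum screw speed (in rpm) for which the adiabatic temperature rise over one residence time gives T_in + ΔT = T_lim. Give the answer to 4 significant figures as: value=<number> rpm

value=16.04 rpm

Q_s = Q / 3600 = 138.1 / 3600 = 0.0383611 kg/s
t_res = M / Q_s = 9.97 / 0.0383611 = 259.899 s
Geometry in SI: D = 65.2 mm → 0.0652 m, h = 3.62 mm → 0.00362 m
Allowable rise: ΔT_a = T_lim − T_in = 279.4 − 178.3 = 101.1 K
γ̇_max² = ΔT_a·ρ·cp / (η·t_res) = [101.1 × 969 × 2548] / [4200 × 259.899] = 228.676 s⁻²
Take the square root: γ̇_max = √(228.676) = 15.122 s⁻¹
Solve γ̇ = πDN/h for N: N_max = γ̇_max·h/(π·D) = 15.122 × 0.00362 / (π × 0.0652) = 0.267252 rev/s = 16.0351 rpm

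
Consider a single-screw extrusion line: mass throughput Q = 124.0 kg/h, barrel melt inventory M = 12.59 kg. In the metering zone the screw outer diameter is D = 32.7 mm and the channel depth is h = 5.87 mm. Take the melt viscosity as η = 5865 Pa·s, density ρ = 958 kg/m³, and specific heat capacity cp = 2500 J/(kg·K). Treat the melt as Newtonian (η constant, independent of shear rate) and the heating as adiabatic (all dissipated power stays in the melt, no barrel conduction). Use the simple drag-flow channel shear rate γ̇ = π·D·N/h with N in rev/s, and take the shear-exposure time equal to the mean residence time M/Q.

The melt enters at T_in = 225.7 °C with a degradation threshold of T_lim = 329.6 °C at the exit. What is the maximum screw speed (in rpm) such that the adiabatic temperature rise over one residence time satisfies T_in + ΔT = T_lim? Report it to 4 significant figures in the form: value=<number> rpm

Convert throughput: Q = 124.0 kg/h = 124.0/3600 = 0.0344444 kg/s
t_res = M / Q_s = 12.59 ÷ 0.0344444 = 365.516 s
D = 32.7 mm = 0.0327 m;  h = 5.87 mm = 0.00587 m
ΔT_a = T_lim − T_in = 329.6 °C − 225.7 °C = 103.9 K
Invert ΔT = ηγ̇²t_res/(ρcp) for γ̇: γ̇_max² = ΔT_a ρ cp / (η t_res) = 103.9·958·2500 / (5865·365.516) = 116.077 s⁻²
γ̇_max = sqrt(116.077) = 10.7739 s⁻¹
N_max = γ̇_max h / (πD) = 10.7739·0.00587/(π·0.0327) = 0.615621 rev/s → ×60 = 36.9373 rpm

value=36.94 rpm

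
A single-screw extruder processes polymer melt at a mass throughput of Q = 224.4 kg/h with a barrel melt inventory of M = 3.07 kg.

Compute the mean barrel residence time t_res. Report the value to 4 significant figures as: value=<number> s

value=49.25 s

Throughput in SI: Q_s = 224.4 kg/h ÷ 3600 s/h = 0.0623333 kg/s
Mean residence time: t_res = M/Q_s = 3.07 kg / 0.0623333 kg/s = 49.2513 s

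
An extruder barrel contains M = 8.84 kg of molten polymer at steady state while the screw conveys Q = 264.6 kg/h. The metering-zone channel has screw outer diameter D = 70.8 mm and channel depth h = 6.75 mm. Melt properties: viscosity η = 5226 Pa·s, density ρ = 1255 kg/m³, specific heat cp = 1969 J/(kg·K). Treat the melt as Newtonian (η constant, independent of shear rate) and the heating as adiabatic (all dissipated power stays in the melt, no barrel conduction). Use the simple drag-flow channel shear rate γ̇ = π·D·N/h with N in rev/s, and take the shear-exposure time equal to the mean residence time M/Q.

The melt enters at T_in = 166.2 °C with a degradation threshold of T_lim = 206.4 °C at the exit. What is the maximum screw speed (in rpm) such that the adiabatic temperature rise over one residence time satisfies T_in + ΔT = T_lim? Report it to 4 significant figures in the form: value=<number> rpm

value=22.89 rpm

Convert throughput: Q = 264.6 kg/h = 264.6/3600 = 0.0735 kg/s
t_res = M / Q_s = 8.84 / 0.0735 = 120.272 s
Geometry in SI: D = 70.8 mm → 0.0708 m, h = 6.75 mm → 0.00675 m
ΔT_a = T_lim − T_in = 206.4 − 166.2 = 40.2 K
γ̇_max² = ΔT_a·ρ·cp / (η·t_res) = [40.2 × 1255 × 1969] / [5226 × 120.272] = 158.045 s⁻²
Take the square root: γ̇_max = √(158.045) = 12.5716 s⁻¹
N_max = γ̇_max·h / (π·D) = 12.5716 · 0.00675 / (π · 0.0708) = 0.381515 rev/s = 22.8909 rpm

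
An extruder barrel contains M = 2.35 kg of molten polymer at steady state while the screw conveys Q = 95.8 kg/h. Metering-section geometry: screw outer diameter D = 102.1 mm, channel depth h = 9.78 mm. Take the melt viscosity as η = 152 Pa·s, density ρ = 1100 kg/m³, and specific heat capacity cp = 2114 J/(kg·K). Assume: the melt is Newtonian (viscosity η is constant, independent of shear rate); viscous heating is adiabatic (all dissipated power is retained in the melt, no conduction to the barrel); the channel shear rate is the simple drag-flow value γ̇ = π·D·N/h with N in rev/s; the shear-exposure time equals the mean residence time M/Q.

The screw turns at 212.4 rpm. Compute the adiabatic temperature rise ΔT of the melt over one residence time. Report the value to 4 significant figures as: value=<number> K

value=77.81 K

Convert throughput: Q = 95.8 kg/h = 95.8/3600 = 0.0266111 kg/s
t_res = M / Q_s = 2.35 / 0.0266111 = 88.309 s
Geometry in metres: D = 102.1 mm → 0.1021 m, h = 9.78 mm → 0.00978 m; screw speed N = 212.4 rpm = 3.54 rev/s
γ̇ = π·D·N / h = π · 0.1021 · 3.54 / 0.00978 = 116.102 s⁻¹
ΔT = η·γ̇²·t_res/(ρ·cp) = [152 × 116.102² × 88.309] / [1100 × 2114] = 77.8092 K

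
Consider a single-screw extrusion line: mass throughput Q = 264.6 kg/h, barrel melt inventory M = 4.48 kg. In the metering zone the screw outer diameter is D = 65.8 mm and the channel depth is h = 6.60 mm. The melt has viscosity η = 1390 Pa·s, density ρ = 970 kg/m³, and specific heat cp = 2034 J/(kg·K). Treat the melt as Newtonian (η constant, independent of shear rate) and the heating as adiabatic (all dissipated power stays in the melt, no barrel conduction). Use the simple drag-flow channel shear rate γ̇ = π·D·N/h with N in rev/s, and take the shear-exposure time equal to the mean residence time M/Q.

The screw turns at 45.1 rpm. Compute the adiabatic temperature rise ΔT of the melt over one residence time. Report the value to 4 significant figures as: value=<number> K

Q_s = Q / 3600 = 264.6 / 3600 = 0.0735 kg/s
t_res = M / Q_s = 4.48 / 0.0735 = 60.9524 s
Geometry in metres: D = 65.8 mm → 0.0658 m, h = 6.60 mm → 0.0066 m; screw speed N = 45.1 rpm = 0.751667 rev/s
γ̇ = π·D·N / h = π · 0.0658 · 0.751667 / 0.0066 = 23.5427 s⁻¹
ΔT = η·γ̇²·t_res/(ρ·cp) = [1390 × 23.5427² × 60.9524] / [970 × 2034] = 23.8011 K

value=23.80 K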